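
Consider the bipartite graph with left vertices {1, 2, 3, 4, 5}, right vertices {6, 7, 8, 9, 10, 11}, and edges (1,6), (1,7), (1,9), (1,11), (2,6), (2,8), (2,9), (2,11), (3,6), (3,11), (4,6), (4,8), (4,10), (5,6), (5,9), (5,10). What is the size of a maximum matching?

Step 1: List the neighbors of each left vertex:
  1: 6, 7, 9, 11
  2: 6, 8, 9, 11
  3: 6, 11
  4: 6, 8, 10
  5: 6, 9, 10

Step 2: Greedily match left vertices, then look for augmenting paths:
  Match 1 -- 6
  Match 2 -- 8
  Match 3 -- 11
  Match 4 -- 10
  Match 5 -- 9
  No augmenting path remains.

Step 3: Verify this is maximum:
  Matching size 5 = min(|L|, |R|) = min(5, 6), which is an upper bound, so this matching is maximum.

Maximum matching: {(1,6), (2,8), (3,11), (4,10), (5,9)}
Size: 5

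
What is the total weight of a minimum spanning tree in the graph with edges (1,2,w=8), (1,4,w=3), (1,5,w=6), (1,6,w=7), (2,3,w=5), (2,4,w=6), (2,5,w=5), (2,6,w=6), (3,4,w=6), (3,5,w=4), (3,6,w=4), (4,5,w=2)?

Apply Kruskal's algorithm (sort edges by weight, add if no cycle):

Sorted edges by weight:
  (4,5) w=2
  (1,4) w=3
  (3,5) w=4
  (3,6) w=4
  (2,5) w=5
  (2,3) w=5
  (1,5) w=6
  (2,6) w=6
  (2,4) w=6
  (3,4) w=6
  (1,6) w=7
  (1,2) w=8

Add edge (4,5) w=2 -- no cycle. Running total: 2
Add edge (1,4) w=3 -- no cycle. Running total: 5
Add edge (3,5) w=4 -- no cycle. Running total: 9
Add edge (3,6) w=4 -- no cycle. Running total: 13
Add edge (2,5) w=5 -- no cycle. Running total: 18

MST edges: (4,5,w=2), (1,4,w=3), (3,5,w=4), (3,6,w=4), (2,5,w=5)
Total MST weight: 2 + 3 + 4 + 4 + 5 = 18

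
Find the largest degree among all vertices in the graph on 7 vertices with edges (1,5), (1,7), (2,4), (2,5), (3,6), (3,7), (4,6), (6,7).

Step 1: Count edges incident to each vertex:
  deg(1) = 2 (neighbors: 5, 7)
  deg(2) = 2 (neighbors: 4, 5)
  deg(3) = 2 (neighbors: 6, 7)
  deg(4) = 2 (neighbors: 2, 6)
  deg(5) = 2 (neighbors: 1, 2)
  deg(6) = 3 (neighbors: 3, 4, 7)
  deg(7) = 3 (neighbors: 1, 3, 6)

Step 2: Find maximum:
  max(2, 2, 2, 2, 2, 3, 3) = 3 (vertex 6)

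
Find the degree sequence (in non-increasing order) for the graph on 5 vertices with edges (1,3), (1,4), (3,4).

Step 1: Count edges incident to each vertex:
  deg(1) = 2 (neighbors: 3, 4)
  deg(2) = 0 (neighbors: none)
  deg(3) = 2 (neighbors: 1, 4)
  deg(4) = 2 (neighbors: 1, 3)
  deg(5) = 0 (neighbors: none)

Step 2: Sort degrees in non-increasing order:
  Degrees: [2, 0, 2, 2, 0] -> sorted: [2, 2, 2, 0, 0]

Degree sequence: [2, 2, 2, 0, 0]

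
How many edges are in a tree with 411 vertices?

A tree on n vertices always has exactly n - 1 edges.
For n = 411: edges = 411 - 1 = 410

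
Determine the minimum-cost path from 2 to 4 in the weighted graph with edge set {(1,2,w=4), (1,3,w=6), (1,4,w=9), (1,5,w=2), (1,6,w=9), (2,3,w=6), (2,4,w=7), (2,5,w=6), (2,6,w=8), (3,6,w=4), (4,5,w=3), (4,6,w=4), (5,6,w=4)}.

Step 1: Build adjacency list with weights:
  1: 2(w=4), 3(w=6), 4(w=9), 5(w=2), 6(w=9)
  2: 1(w=4), 3(w=6), 4(w=7), 5(w=6), 6(w=8)
  3: 1(w=6), 2(w=6), 6(w=4)
  4: 1(w=9), 2(w=7), 5(w=3), 6(w=4)
  5: 1(w=2), 2(w=6), 4(w=3), 6(w=4)
  6: 1(w=9), 2(w=8), 3(w=4), 4(w=4), 5(w=4)

Step 2: Apply Dijkstra's algorithm from vertex 2:
  Visit vertex 2 (distance=0)
    Update dist[1] = 4
    Update dist[3] = 6
    Update dist[4] = 7
    Update dist[5] = 6
    Update dist[6] = 8
  Visit vertex 1 (distance=4)
  Visit vertex 3 (distance=6)
  Visit vertex 5 (distance=6)
  Visit vertex 4 (distance=7)

Step 3: Shortest path: 2 -> 4
Total weight: 7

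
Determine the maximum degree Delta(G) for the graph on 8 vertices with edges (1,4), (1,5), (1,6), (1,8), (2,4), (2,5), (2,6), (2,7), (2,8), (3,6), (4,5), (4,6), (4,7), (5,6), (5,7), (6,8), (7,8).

Step 1: Count edges incident to each vertex:
  deg(1) = 4 (neighbors: 4, 5, 6, 8)
  deg(2) = 5 (neighbors: 4, 5, 6, 7, 8)
  deg(3) = 1 (neighbors: 6)
  deg(4) = 5 (neighbors: 1, 2, 5, 6, 7)
  deg(5) = 5 (neighbors: 1, 2, 4, 6, 7)
  deg(6) = 6 (neighbors: 1, 2, 3, 4, 5, 8)
  deg(7) = 4 (neighbors: 2, 4, 5, 8)
  deg(8) = 4 (neighbors: 1, 2, 6, 7)

Step 2: Find maximum:
  max(4, 5, 1, 5, 5, 6, 4, 4) = 6 (vertex 6)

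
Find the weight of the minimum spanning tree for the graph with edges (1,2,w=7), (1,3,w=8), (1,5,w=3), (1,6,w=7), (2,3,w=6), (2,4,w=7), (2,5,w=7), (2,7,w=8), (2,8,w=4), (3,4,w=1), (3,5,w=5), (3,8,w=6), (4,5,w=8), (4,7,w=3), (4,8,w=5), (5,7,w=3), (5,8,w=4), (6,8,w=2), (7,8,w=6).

Apply Kruskal's algorithm (sort edges by weight, add if no cycle):

Sorted edges by weight:
  (3,4) w=1
  (6,8) w=2
  (1,5) w=3
  (4,7) w=3
  (5,7) w=3
  (2,8) w=4
  (5,8) w=4
  (3,5) w=5
  (4,8) w=5
  (2,3) w=6
  (3,8) w=6
  (7,8) w=6
  (1,6) w=7
  (1,2) w=7
  (2,4) w=7
  (2,5) w=7
  (1,3) w=8
  (2,7) w=8
  (4,5) w=8

Add edge (3,4) w=1 -- no cycle. Running total: 1
Add edge (6,8) w=2 -- no cycle. Running total: 3
Add edge (1,5) w=3 -- no cycle. Running total: 6
Add edge (4,7) w=3 -- no cycle. Running total: 9
Add edge (5,7) w=3 -- no cycle. Running total: 12
Add edge (2,8) w=4 -- no cycle. Running total: 16
Add edge (5,8) w=4 -- no cycle. Running total: 20

MST edges: (3,4,w=1), (6,8,w=2), (1,5,w=3), (4,7,w=3), (5,7,w=3), (2,8,w=4), (5,8,w=4)
Total MST weight: 1 + 2 + 3 + 3 + 3 + 4 + 4 = 20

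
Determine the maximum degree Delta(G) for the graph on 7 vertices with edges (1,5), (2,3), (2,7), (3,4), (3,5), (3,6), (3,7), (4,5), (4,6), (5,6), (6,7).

Step 1: Count edges incident to each vertex:
  deg(1) = 1 (neighbors: 5)
  deg(2) = 2 (neighbors: 3, 7)
  deg(3) = 5 (neighbors: 2, 4, 5, 6, 7)
  deg(4) = 3 (neighbors: 3, 5, 6)
  deg(5) = 4 (neighbors: 1, 3, 4, 6)
  deg(6) = 4 (neighbors: 3, 4, 5, 7)
  deg(7) = 3 (neighbors: 2, 3, 6)

Step 2: Find maximum:
  max(1, 2, 5, 3, 4, 4, 3) = 5 (vertex 3)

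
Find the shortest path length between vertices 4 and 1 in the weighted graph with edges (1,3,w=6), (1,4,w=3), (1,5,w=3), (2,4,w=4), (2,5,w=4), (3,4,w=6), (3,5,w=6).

Step 1: Build adjacency list with weights:
  1: 3(w=6), 4(w=3), 5(w=3)
  2: 4(w=4), 5(w=4)
  3: 1(w=6), 4(w=6), 5(w=6)
  4: 1(w=3), 2(w=4), 3(w=6)
  5: 1(w=3), 2(w=4), 3(w=6)

Step 2: Apply Dijkstra's algorithm from vertex 4:
  Visit vertex 4 (distance=0)
    Update dist[1] = 3
    Update dist[2] = 4
    Update dist[3] = 6
  Visit vertex 1 (distance=3)
    Update dist[5] = 6

Step 3: Shortest path: 4 -> 1
Total weight: 3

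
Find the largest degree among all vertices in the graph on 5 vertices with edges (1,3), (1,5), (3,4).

Step 1: Count edges incident to each vertex:
  deg(1) = 2 (neighbors: 3, 5)
  deg(2) = 0 (neighbors: none)
  deg(3) = 2 (neighbors: 1, 4)
  deg(4) = 1 (neighbors: 3)
  deg(5) = 1 (neighbors: 1)

Step 2: Find maximum:
  max(2, 0, 2, 1, 1) = 2 (vertex 1)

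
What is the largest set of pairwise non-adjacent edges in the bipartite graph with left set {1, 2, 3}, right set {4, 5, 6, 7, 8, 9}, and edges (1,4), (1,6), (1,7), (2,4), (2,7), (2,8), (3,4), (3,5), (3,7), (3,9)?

Step 1: List the neighbors of each left vertex:
  1: 4, 6, 7
  2: 4, 7, 8
  3: 4, 5, 7, 9

Step 2: Greedily match left vertices, then look for augmenting paths:
  Match 1 -- 4
  Match 2 -- 7
  Match 3 -- 5
  No augmenting path remains.

Step 3: Verify this is maximum:
  Matching size 3 = min(|L|, |R|) = min(3, 6), which is an upper bound, so this matching is maximum.

Maximum matching: {(1,4), (2,7), (3,5)}
Size: 3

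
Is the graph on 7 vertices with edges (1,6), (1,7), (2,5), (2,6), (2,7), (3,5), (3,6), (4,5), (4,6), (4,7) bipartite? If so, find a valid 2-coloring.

Step 1: Attempt 2-coloring using BFS:
  Start at vertex 1, assign color 0
  Color vertex 6 with color 1 (neighbor of 1)
  Color vertex 7 with color 1 (neighbor of 1)
  Color vertex 2 with color 0 (neighbor of 6)
  Color vertex 3 with color 0 (neighbor of 6)
  Color vertex 4 with color 0 (neighbor of 6)
  Color vertex 5 with color 1 (neighbor of 2)

Step 2: 2-coloring succeeded. No conflicts found.
  Set A (color 0): {1, 2, 3, 4}
  Set B (color 1): {5, 6, 7}

The graph is bipartite with partition {1, 2, 3, 4}, {5, 6, 7}.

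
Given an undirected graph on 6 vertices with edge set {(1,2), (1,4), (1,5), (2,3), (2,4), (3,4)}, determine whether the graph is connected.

Step 1: Build adjacency list from edges:
  1: 2, 4, 5
  2: 1, 3, 4
  3: 2, 4
  4: 1, 2, 3
  5: 1
  6: (none)

Step 2: Run BFS/DFS from vertex 1:
  Visited: {1, 2, 4, 5, 3}
  Reached 5 of 6 vertices

Step 3: Only 5 of 6 vertices reached. Graph is disconnected.
Connected components: {1, 2, 3, 4, 5}, {6}
Answer: No, the graph is not connected (2 components).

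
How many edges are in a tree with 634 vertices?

A tree on n vertices always has exactly n - 1 edges.
For n = 634: edges = 634 - 1 = 633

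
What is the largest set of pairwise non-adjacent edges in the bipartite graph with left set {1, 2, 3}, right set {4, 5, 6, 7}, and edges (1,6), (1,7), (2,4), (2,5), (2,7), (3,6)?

Step 1: List the neighbors of each left vertex:
  1: 6, 7
  2: 4, 5, 7
  3: 6

Step 2: Greedily match left vertices, then look for augmenting paths:
  Match 1 -- 7
  Match 2 -- 4
  Match 3 -- 6
  No augmenting path remains.

Step 3: Verify this is maximum:
  Matching size 3 = min(|L|, |R|) = min(3, 4), which is an upper bound, so this matching is maximum.

Maximum matching: {(1,7), (2,4), (3,6)}
Size: 3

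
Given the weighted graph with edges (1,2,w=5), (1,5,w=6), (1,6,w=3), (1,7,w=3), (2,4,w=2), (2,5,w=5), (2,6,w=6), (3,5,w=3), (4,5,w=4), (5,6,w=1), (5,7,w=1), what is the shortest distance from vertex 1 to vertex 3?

Step 1: Build adjacency list with weights:
  1: 2(w=5), 5(w=6), 6(w=3), 7(w=3)
  2: 1(w=5), 4(w=2), 5(w=5), 6(w=6)
  3: 5(w=3)
  4: 2(w=2), 5(w=4)
  5: 1(w=6), 2(w=5), 3(w=3), 4(w=4), 6(w=1), 7(w=1)
  6: 1(w=3), 2(w=6), 5(w=1)
  7: 1(w=3), 5(w=1)

Step 2: Apply Dijkstra's algorithm from vertex 1:
  Visit vertex 1 (distance=0)
    Update dist[2] = 5
    Update dist[5] = 6
    Update dist[6] = 3
    Update dist[7] = 3
  Visit vertex 6 (distance=3)
    Update dist[5] = 4
  Visit vertex 7 (distance=3)
  Visit vertex 5 (distance=4)
    Update dist[3] = 7
    Update dist[4] = 8
  Visit vertex 2 (distance=5)
    Update dist[4] = 7
  Visit vertex 3 (distance=7)

Step 3: Shortest path: 1 -> 6 -> 5 -> 3
Total weight: 3 + 1 + 3 = 7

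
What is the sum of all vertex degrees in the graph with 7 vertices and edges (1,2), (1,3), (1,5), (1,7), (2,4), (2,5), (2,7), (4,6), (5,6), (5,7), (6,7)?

Step 1: Count edges incident to each vertex:
  deg(1) = 4 (neighbors: 2, 3, 5, 7)
  deg(2) = 4 (neighbors: 1, 4, 5, 7)
  deg(3) = 1 (neighbors: 1)
  deg(4) = 2 (neighbors: 2, 6)
  deg(5) = 4 (neighbors: 1, 2, 6, 7)
  deg(6) = 3 (neighbors: 4, 5, 7)
  deg(7) = 4 (neighbors: 1, 2, 5, 6)

Step 2: Sum all degrees:
  4 + 4 + 1 + 2 + 4 + 3 + 4 = 22

Verification: sum of degrees = 2 * |E| = 2 * 11 = 22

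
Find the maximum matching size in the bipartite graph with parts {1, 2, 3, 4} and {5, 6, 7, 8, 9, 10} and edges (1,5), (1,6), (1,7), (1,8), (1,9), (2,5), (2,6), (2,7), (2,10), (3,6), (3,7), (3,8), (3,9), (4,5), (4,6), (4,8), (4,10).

Step 1: List the neighbors of each left vertex:
  1: 5, 6, 7, 8, 9
  2: 5, 6, 7, 10
  3: 6, 7, 8, 9
  4: 5, 6, 8, 10

Step 2: Greedily match left vertices, then look for augmenting paths:
  Match 1 -- 5
  Match 2 -- 6
  Match 3 -- 7
  Match 4 -- 8
  No augmenting path remains.

Step 3: Verify this is maximum:
  Matching size 4 = min(|L|, |R|) = min(4, 6), which is an upper bound, so this matching is maximum.

Maximum matching: {(1,5), (2,6), (3,7), (4,8)}
Size: 4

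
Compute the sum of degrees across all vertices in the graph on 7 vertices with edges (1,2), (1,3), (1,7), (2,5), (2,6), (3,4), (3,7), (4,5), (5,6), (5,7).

Step 1: Count edges incident to each vertex:
  deg(1) = 3 (neighbors: 2, 3, 7)
  deg(2) = 3 (neighbors: 1, 5, 6)
  deg(3) = 3 (neighbors: 1, 4, 7)
  deg(4) = 2 (neighbors: 3, 5)
  deg(5) = 4 (neighbors: 2, 4, 6, 7)
  deg(6) = 2 (neighbors: 2, 5)
  deg(7) = 3 (neighbors: 1, 3, 5)

Step 2: Sum all degrees:
  3 + 3 + 3 + 2 + 4 + 2 + 3 = 20

Verification: sum of degrees = 2 * |E| = 2 * 10 = 20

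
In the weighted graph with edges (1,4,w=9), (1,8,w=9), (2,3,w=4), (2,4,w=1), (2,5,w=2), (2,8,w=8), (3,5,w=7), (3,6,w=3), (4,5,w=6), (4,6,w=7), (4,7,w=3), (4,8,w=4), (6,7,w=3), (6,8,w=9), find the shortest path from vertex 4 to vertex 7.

Step 1: Build adjacency list with weights:
  1: 4(w=9), 8(w=9)
  2: 3(w=4), 4(w=1), 5(w=2), 8(w=8)
  3: 2(w=4), 5(w=7), 6(w=3)
  4: 1(w=9), 2(w=1), 5(w=6), 6(w=7), 7(w=3), 8(w=4)
  5: 2(w=2), 3(w=7), 4(w=6)
  6: 3(w=3), 4(w=7), 7(w=3), 8(w=9)
  7: 4(w=3), 6(w=3)
  8: 1(w=9), 2(w=8), 4(w=4), 6(w=9)

Step 2: Apply Dijkstra's algorithm from vertex 4:
  Visit vertex 4 (distance=0)
    Update dist[1] = 9
    Update dist[2] = 1
    Update dist[5] = 6
    Update dist[6] = 7
    Update dist[7] = 3
    Update dist[8] = 4
  Visit vertex 2 (distance=1)
    Update dist[3] = 5
    Update dist[5] = 3
  Visit vertex 5 (distance=3)
  Visit vertex 7 (distance=3)
    Update dist[6] = 6

Step 3: Shortest path: 4 -> 7
Total weight: 3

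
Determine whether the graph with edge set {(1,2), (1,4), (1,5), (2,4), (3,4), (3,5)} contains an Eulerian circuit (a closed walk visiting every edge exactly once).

Step 1: Find the degree of each vertex:
  deg(1) = 3
  deg(2) = 2
  deg(3) = 2
  deg(4) = 3
  deg(5) = 2

Step 2: Count vertices with odd degree:
  Odd-degree vertices: 1, 4 (2 total)

Step 3: Apply Euler's theorem:
  - Eulerian circuit exists iff graph is connected and all vertices have even degree
  - Eulerian path exists iff graph is connected and has 0 or 2 odd-degree vertices

Graph is connected with exactly 2 odd-degree vertices (1, 4).
Eulerian path exists (starting and ending at the odd-degree vertices), but no Eulerian circuit.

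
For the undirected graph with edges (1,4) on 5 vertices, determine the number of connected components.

Step 1: Build adjacency list from edges:
  1: 4
  2: (none)
  3: (none)
  4: 1
  5: (none)

Step 2: Run BFS/DFS from vertex 1:
  Visited: {1, 4}
  Reached 2 of 5 vertices

Step 3: Only 2 of 5 vertices reached. Graph is disconnected.
Connected components: {1, 4}, {2}, {3}, {5}
Number of connected components: 4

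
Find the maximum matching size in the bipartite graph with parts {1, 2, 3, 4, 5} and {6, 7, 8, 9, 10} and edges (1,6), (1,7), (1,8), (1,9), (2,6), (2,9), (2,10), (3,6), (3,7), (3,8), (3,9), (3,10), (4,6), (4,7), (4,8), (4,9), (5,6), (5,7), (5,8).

Step 1: List the neighbors of each left vertex:
  1: 6, 7, 8, 9
  2: 6, 9, 10
  3: 6, 7, 8, 9, 10
  4: 6, 7, 8, 9
  5: 6, 7, 8

Step 2: Greedily match left vertices, then look for augmenting paths:
  Match 1 -- 6
  Match 2 -- 9
  Match 3 -- 10
  Match 4 -- 8
  Match 5 -- 7
  No augmenting path remains.

Step 3: Verify this is maximum:
  Matching size 5 = min(|L|, |R|) = min(5, 5), which is an upper bound, so this matching is maximum.

Maximum matching: {(1,6), (2,9), (3,10), (4,8), (5,7)}
Size: 5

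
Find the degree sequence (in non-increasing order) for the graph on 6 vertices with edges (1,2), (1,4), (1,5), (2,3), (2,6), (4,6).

Step 1: Count edges incident to each vertex:
  deg(1) = 3 (neighbors: 2, 4, 5)
  deg(2) = 3 (neighbors: 1, 3, 6)
  deg(3) = 1 (neighbors: 2)
  deg(4) = 2 (neighbors: 1, 6)
  deg(5) = 1 (neighbors: 1)
  deg(6) = 2 (neighbors: 2, 4)

Step 2: Sort degrees in non-increasing order:
  Degrees: [3, 3, 1, 2, 1, 2] -> sorted: [3, 3, 2, 2, 1, 1]

Degree sequence: [3, 3, 2, 2, 1, 1]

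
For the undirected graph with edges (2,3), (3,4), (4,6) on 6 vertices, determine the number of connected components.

Step 1: Build adjacency list from edges:
  1: (none)
  2: 3
  3: 2, 4
  4: 3, 6
  5: (none)
  6: 4

Step 2: Run BFS/DFS from vertex 1:
  Visited: {1}
  Reached 1 of 6 vertices

Step 3: Only 1 of 6 vertices reached. Graph is disconnected.
Connected components: {1}, {2, 3, 4, 6}, {5}
Number of connected components: 3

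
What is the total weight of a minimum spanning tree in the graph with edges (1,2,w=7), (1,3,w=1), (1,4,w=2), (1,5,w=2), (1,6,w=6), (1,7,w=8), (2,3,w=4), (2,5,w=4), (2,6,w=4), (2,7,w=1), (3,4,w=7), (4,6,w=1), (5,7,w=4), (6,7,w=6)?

Apply Kruskal's algorithm (sort edges by weight, add if no cycle):

Sorted edges by weight:
  (1,3) w=1
  (2,7) w=1
  (4,6) w=1
  (1,5) w=2
  (1,4) w=2
  (2,6) w=4
  (2,3) w=4
  (2,5) w=4
  (5,7) w=4
  (1,6) w=6
  (6,7) w=6
  (1,2) w=7
  (3,4) w=7
  (1,7) w=8

Add edge (1,3) w=1 -- no cycle. Running total: 1
Add edge (2,7) w=1 -- no cycle. Running total: 2
Add edge (4,6) w=1 -- no cycle. Running total: 3
Add edge (1,5) w=2 -- no cycle. Running total: 5
Add edge (1,4) w=2 -- no cycle. Running total: 7
Add edge (2,6) w=4 -- no cycle. Running total: 11

MST edges: (1,3,w=1), (2,7,w=1), (4,6,w=1), (1,5,w=2), (1,4,w=2), (2,6,w=4)
Total MST weight: 1 + 1 + 1 + 2 + 2 + 4 = 11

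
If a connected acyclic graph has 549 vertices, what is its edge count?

A tree on n vertices always has exactly n - 1 edges.
For n = 549: edges = 549 - 1 = 548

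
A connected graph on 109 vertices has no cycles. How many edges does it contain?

A tree on n vertices always has exactly n - 1 edges.
For n = 109: edges = 109 - 1 = 108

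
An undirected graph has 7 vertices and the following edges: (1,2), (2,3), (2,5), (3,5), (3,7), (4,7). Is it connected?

Step 1: Build adjacency list from edges:
  1: 2
  2: 1, 3, 5
  3: 2, 5, 7
  4: 7
  5: 2, 3
  6: (none)
  7: 3, 4

Step 2: Run BFS/DFS from vertex 1:
  Visited: {1, 2, 3, 5, 7, 4}
  Reached 6 of 7 vertices

Step 3: Only 6 of 7 vertices reached. Graph is disconnected.
Connected components: {1, 2, 3, 4, 5, 7}, {6}
Answer: No, the graph is not connected (2 components).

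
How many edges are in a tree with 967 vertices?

A tree on n vertices always has exactly n - 1 edges.
For n = 967: edges = 967 - 1 = 966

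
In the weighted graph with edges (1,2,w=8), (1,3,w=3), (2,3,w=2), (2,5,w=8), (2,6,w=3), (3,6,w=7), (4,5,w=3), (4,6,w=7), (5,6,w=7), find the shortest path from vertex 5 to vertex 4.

Step 1: Build adjacency list with weights:
  1: 2(w=8), 3(w=3)
  2: 1(w=8), 3(w=2), 5(w=8), 6(w=3)
  3: 1(w=3), 2(w=2), 6(w=7)
  4: 5(w=3), 6(w=7)
  5: 2(w=8), 4(w=3), 6(w=7)
  6: 2(w=3), 3(w=7), 4(w=7), 5(w=7)

Step 2: Apply Dijkstra's algorithm from vertex 5:
  Visit vertex 5 (distance=0)
    Update dist[2] = 8
    Update dist[4] = 3
    Update dist[6] = 7
  Visit vertex 4 (distance=3)

Step 3: Shortest path: 5 -> 4
Total weight: 3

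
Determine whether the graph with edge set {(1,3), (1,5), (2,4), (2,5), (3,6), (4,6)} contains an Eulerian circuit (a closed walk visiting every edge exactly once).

Step 1: Find the degree of each vertex:
  deg(1) = 2
  deg(2) = 2
  deg(3) = 2
  deg(4) = 2
  deg(5) = 2
  deg(6) = 2

Step 2: Count vertices with odd degree:
  All vertices have even degree (0 odd-degree vertices)

Step 3: Apply Euler's theorem:
  - Eulerian circuit exists iff graph is connected and all vertices have even degree
  - Eulerian path exists iff graph is connected and has 0 or 2 odd-degree vertices

Graph is connected with 0 odd-degree vertices.
Both Eulerian circuit and Eulerian path exist.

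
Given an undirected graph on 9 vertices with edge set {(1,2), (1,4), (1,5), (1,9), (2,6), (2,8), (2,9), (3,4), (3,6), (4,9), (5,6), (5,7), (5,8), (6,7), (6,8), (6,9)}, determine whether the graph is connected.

Step 1: Build adjacency list from edges:
  1: 2, 4, 5, 9
  2: 1, 6, 8, 9
  3: 4, 6
  4: 1, 3, 9
  5: 1, 6, 7, 8
  6: 2, 3, 5, 7, 8, 9
  7: 5, 6
  8: 2, 5, 6
  9: 1, 2, 4, 6

Step 2: Run BFS/DFS from vertex 1:
  Visited: {1, 2, 4, 5, 9, 6, 8, 3, 7}
  Reached 9 of 9 vertices

Step 3: All 9 vertices reached from vertex 1, so the graph is connected.
Answer: Yes, the graph is connected.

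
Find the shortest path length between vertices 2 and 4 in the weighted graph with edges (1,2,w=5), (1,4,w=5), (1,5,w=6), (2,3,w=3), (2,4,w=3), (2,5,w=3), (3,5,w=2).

Step 1: Build adjacency list with weights:
  1: 2(w=5), 4(w=5), 5(w=6)
  2: 1(w=5), 3(w=3), 4(w=3), 5(w=3)
  3: 2(w=3), 5(w=2)
  4: 1(w=5), 2(w=3)
  5: 1(w=6), 2(w=3), 3(w=2)

Step 2: Apply Dijkstra's algorithm from vertex 2:
  Visit vertex 2 (distance=0)
    Update dist[1] = 5
    Update dist[3] = 3
    Update dist[4] = 3
    Update dist[5] = 3
  Visit vertex 3 (distance=3)
  Visit vertex 4 (distance=3)

Step 3: Shortest path: 2 -> 4
Total weight: 3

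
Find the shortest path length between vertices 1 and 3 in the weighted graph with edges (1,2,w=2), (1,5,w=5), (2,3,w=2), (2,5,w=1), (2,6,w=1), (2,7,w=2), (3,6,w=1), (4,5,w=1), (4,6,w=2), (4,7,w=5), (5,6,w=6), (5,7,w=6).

Step 1: Build adjacency list with weights:
  1: 2(w=2), 5(w=5)
  2: 1(w=2), 3(w=2), 5(w=1), 6(w=1), 7(w=2)
  3: 2(w=2), 6(w=1)
  4: 5(w=1), 6(w=2), 7(w=5)
  5: 1(w=5), 2(w=1), 4(w=1), 6(w=6), 7(w=6)
  6: 2(w=1), 3(w=1), 4(w=2), 5(w=6)
  7: 2(w=2), 4(w=5), 5(w=6)

Step 2: Apply Dijkstra's algorithm from vertex 1:
  Visit vertex 1 (distance=0)
    Update dist[2] = 2
    Update dist[5] = 5
  Visit vertex 2 (distance=2)
    Update dist[3] = 4
    Update dist[5] = 3
    Update dist[6] = 3
    Update dist[7] = 4
  Visit vertex 5 (distance=3)
    Update dist[4] = 4
  Visit vertex 6 (distance=3)
  Visit vertex 3 (distance=4)

Step 3: Shortest path: 1 -> 2 -> 3
Total weight: 2 + 2 = 4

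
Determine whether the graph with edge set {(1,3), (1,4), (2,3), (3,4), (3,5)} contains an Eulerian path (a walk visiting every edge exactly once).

Step 1: Find the degree of each vertex:
  deg(1) = 2
  deg(2) = 1
  deg(3) = 4
  deg(4) = 2
  deg(5) = 1

Step 2: Count vertices with odd degree:
  Odd-degree vertices: 2, 5 (2 total)

Step 3: Apply Euler's theorem:
  - Eulerian circuit exists iff graph is connected and all vertices have even degree
  - Eulerian path exists iff graph is connected and has 0 or 2 odd-degree vertices

Graph is connected with exactly 2 odd-degree vertices (2, 5).
Eulerian path exists (starting and ending at the odd-degree vertices), but no Eulerian circuit.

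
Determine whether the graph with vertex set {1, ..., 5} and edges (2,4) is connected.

Step 1: Build adjacency list from edges:
  1: (none)
  2: 4
  3: (none)
  4: 2
  5: (none)

Step 2: Run BFS/DFS from vertex 1:
  Visited: {1}
  Reached 1 of 5 vertices

Step 3: Only 1 of 5 vertices reached. Graph is disconnected.
Connected components: {1}, {2, 4}, {3}, {5}
Answer: No, the graph is not connected (4 components).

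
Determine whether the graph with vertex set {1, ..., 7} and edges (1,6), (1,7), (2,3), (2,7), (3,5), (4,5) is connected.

Step 1: Build adjacency list from edges:
  1: 6, 7
  2: 3, 7
  3: 2, 5
  4: 5
  5: 3, 4
  6: 1
  7: 1, 2

Step 2: Run BFS/DFS from vertex 1:
  Visited: {1, 6, 7, 2, 3, 5, 4}
  Reached 7 of 7 vertices

Step 3: All 7 vertices reached from vertex 1, so the graph is connected.
Answer: Yes, the graph is connected.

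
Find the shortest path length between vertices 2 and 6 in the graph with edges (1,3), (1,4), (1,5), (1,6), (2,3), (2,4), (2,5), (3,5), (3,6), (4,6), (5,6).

Step 1: Build adjacency list:
  1: 3, 4, 5, 6
  2: 3, 4, 5
  3: 1, 2, 5, 6
  4: 1, 2, 6
  5: 1, 2, 3, 6
  6: 1, 3, 4, 5

Step 2: BFS from vertex 2 to find shortest path to 6:
  vertex 3 reached at distance 1
  vertex 4 reached at distance 1
  vertex 5 reached at distance 1
  vertex 1 reached at distance 2
  vertex 6 reached at distance 2

Step 3: Shortest path: 2 -> 3 -> 6
Path length: 2 edges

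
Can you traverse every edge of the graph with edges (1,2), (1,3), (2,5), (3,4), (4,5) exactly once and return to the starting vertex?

Step 1: Find the degree of each vertex:
  deg(1) = 2
  deg(2) = 2
  deg(3) = 2
  deg(4) = 2
  deg(5) = 2

Step 2: Count vertices with odd degree:
  All vertices have even degree (0 odd-degree vertices)

Step 3: Apply Euler's theorem:
  - Eulerian circuit exists iff graph is connected and all vertices have even degree
  - Eulerian path exists iff graph is connected and has 0 or 2 odd-degree vertices

Graph is connected with 0 odd-degree vertices.
Both Eulerian circuit and Eulerian path exist.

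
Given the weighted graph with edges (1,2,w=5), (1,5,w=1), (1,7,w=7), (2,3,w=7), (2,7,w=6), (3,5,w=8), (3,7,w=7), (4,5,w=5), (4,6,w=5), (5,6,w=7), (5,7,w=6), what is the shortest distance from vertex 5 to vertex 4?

Step 1: Build adjacency list with weights:
  1: 2(w=5), 5(w=1), 7(w=7)
  2: 1(w=5), 3(w=7), 7(w=6)
  3: 2(w=7), 5(w=8), 7(w=7)
  4: 5(w=5), 6(w=5)
  5: 1(w=1), 3(w=8), 4(w=5), 6(w=7), 7(w=6)
  6: 4(w=5), 5(w=7)
  7: 1(w=7), 2(w=6), 3(w=7), 5(w=6)

Step 2: Apply Dijkstra's algorithm from vertex 5:
  Visit vertex 5 (distance=0)
    Update dist[1] = 1
    Update dist[3] = 8
    Update dist[4] = 5
    Update dist[6] = 7
    Update dist[7] = 6
  Visit vertex 1 (distance=1)
    Update dist[2] = 6
  Visit vertex 4 (distance=5)

Step 3: Shortest path: 5 -> 4
Total weight: 5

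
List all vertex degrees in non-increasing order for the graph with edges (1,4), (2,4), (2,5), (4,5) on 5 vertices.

Step 1: Count edges incident to each vertex:
  deg(1) = 1 (neighbors: 4)
  deg(2) = 2 (neighbors: 4, 5)
  deg(3) = 0 (neighbors: none)
  deg(4) = 3 (neighbors: 1, 2, 5)
  deg(5) = 2 (neighbors: 2, 4)

Step 2: Sort degrees in non-increasing order:
  Degrees: [1, 2, 0, 3, 2] -> sorted: [3, 2, 2, 1, 0]

Degree sequence: [3, 2, 2, 1, 0]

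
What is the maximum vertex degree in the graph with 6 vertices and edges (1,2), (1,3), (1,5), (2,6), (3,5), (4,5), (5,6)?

Step 1: Count edges incident to each vertex:
  deg(1) = 3 (neighbors: 2, 3, 5)
  deg(2) = 2 (neighbors: 1, 6)
  deg(3) = 2 (neighbors: 1, 5)
  deg(4) = 1 (neighbors: 5)
  deg(5) = 4 (neighbors: 1, 3, 4, 6)
  deg(6) = 2 (neighbors: 2, 5)

Step 2: Find maximum:
  max(3, 2, 2, 1, 4, 2) = 4 (vertex 5)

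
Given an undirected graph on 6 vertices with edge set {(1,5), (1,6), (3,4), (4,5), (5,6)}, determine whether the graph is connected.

Step 1: Build adjacency list from edges:
  1: 5, 6
  2: (none)
  3: 4
  4: 3, 5
  5: 1, 4, 6
  6: 1, 5

Step 2: Run BFS/DFS from vertex 1:
  Visited: {1, 5, 6, 4, 3}
  Reached 5 of 6 vertices

Step 3: Only 5 of 6 vertices reached. Graph is disconnected.
Connected components: {1, 3, 4, 5, 6}, {2}
Answer: No, the graph is not connected (2 components).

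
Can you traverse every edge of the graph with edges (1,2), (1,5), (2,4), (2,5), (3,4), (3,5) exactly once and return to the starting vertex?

Step 1: Find the degree of each vertex:
  deg(1) = 2
  deg(2) = 3
  deg(3) = 2
  deg(4) = 2
  deg(5) = 3

Step 2: Count vertices with odd degree:
  Odd-degree vertices: 2, 5 (2 total)

Step 3: Apply Euler's theorem:
  - Eulerian circuit exists iff graph is connected and all vertices have even degree
  - Eulerian path exists iff graph is connected and has 0 or 2 odd-degree vertices

Graph is connected with exactly 2 odd-degree vertices (2, 5).
Eulerian path exists (starting and ending at the odd-degree vertices), but no Eulerian circuit.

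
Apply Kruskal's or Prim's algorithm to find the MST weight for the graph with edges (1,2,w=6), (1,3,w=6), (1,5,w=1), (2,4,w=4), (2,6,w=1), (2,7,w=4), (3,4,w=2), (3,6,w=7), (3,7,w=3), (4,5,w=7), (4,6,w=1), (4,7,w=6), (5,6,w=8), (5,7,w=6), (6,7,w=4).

Apply Kruskal's algorithm (sort edges by weight, add if no cycle):

Sorted edges by weight:
  (1,5) w=1
  (2,6) w=1
  (4,6) w=1
  (3,4) w=2
  (3,7) w=3
  (2,7) w=4
  (2,4) w=4
  (6,7) w=4
  (1,3) w=6
  (1,2) w=6
  (4,7) w=6
  (5,7) w=6
  (3,6) w=7
  (4,5) w=7
  (5,6) w=8

Add edge (1,5) w=1 -- no cycle. Running total: 1
Add edge (2,6) w=1 -- no cycle. Running total: 2
Add edge (4,6) w=1 -- no cycle. Running total: 3
Add edge (3,4) w=2 -- no cycle. Running total: 5
Add edge (3,7) w=3 -- no cycle. Running total: 8
Skip edge (2,7) w=4 -- would create cycle
Skip edge (2,4) w=4 -- would create cycle
Skip edge (6,7) w=4 -- would create cycle
Add edge (1,3) w=6 -- no cycle. Running total: 14

MST edges: (1,5,w=1), (2,6,w=1), (4,6,w=1), (3,4,w=2), (3,7,w=3), (1,3,w=6)
Total MST weight: 1 + 1 + 1 + 2 + 3 + 6 = 14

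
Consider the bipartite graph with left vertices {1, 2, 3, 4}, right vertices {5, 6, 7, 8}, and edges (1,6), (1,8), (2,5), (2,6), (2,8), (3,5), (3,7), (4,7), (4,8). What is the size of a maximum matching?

Step 1: List the neighbors of each left vertex:
  1: 6, 8
  2: 5, 6, 8
  3: 5, 7
  4: 7, 8

Step 2: Greedily match left vertices, then look for augmenting paths:
  Match 1 -- 6
  Match 2 -- 5
  Match 3 -- 7
  Match 4 -- 8
  No augmenting path remains.

Step 3: Verify this is maximum:
  Matching size 4 = min(|L|, |R|) = min(4, 4), which is an upper bound, so this matching is maximum.

Maximum matching: {(1,6), (2,5), (3,7), (4,8)}
Size: 4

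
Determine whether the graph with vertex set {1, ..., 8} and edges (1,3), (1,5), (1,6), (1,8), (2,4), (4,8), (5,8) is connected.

Step 1: Build adjacency list from edges:
  1: 3, 5, 6, 8
  2: 4
  3: 1
  4: 2, 8
  5: 1, 8
  6: 1
  7: (none)
  8: 1, 4, 5

Step 2: Run BFS/DFS from vertex 1:
  Visited: {1, 3, 5, 6, 8, 4, 2}
  Reached 7 of 8 vertices

Step 3: Only 7 of 8 vertices reached. Graph is disconnected.
Connected components: {1, 2, 3, 4, 5, 6, 8}, {7}
Answer: No, the graph is not connected (2 components).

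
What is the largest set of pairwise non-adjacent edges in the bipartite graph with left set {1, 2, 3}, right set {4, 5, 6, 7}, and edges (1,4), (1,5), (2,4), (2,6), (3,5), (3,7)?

Step 1: List the neighbors of each left vertex:
  1: 4, 5
  2: 4, 6
  3: 5, 7

Step 2: Greedily match left vertices, then look for augmenting paths:
  Match 1 -- 4
  Match 2 -- 6
  Match 3 -- 5
  No augmenting path remains.

Step 3: Verify this is maximum:
  Matching size 3 = min(|L|, |R|) = min(3, 4), which is an upper bound, so this matching is maximum.

Maximum matching: {(1,4), (2,6), (3,5)}
Size: 3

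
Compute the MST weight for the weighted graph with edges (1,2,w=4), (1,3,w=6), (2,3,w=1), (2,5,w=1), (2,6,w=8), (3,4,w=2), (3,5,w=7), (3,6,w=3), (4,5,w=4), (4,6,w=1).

Apply Kruskal's algorithm (sort edges by weight, add if no cycle):

Sorted edges by weight:
  (2,3) w=1
  (2,5) w=1
  (4,6) w=1
  (3,4) w=2
  (3,6) w=3
  (1,2) w=4
  (4,5) w=4
  (1,3) w=6
  (3,5) w=7
  (2,6) w=8

Add edge (2,3) w=1 -- no cycle. Running total: 1
Add edge (2,5) w=1 -- no cycle. Running total: 2
Add edge (4,6) w=1 -- no cycle. Running total: 3
Add edge (3,4) w=2 -- no cycle. Running total: 5
Skip edge (3,6) w=3 -- would create cycle
Add edge (1,2) w=4 -- no cycle. Running total: 9

MST edges: (2,3,w=1), (2,5,w=1), (4,6,w=1), (3,4,w=2), (1,2,w=4)
Total MST weight: 1 + 1 + 1 + 2 + 4 = 9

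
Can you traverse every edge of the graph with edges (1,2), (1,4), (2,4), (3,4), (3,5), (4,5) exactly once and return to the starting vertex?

Step 1: Find the degree of each vertex:
  deg(1) = 2
  deg(2) = 2
  deg(3) = 2
  deg(4) = 4
  deg(5) = 2

Step 2: Count vertices with odd degree:
  All vertices have even degree (0 odd-degree vertices)

Step 3: Apply Euler's theorem:
  - Eulerian circuit exists iff graph is connected and all vertices have even degree
  - Eulerian path exists iff graph is connected and has 0 or 2 odd-degree vertices

Graph is connected with 0 odd-degree vertices.
Both Eulerian circuit and Eulerian path exist.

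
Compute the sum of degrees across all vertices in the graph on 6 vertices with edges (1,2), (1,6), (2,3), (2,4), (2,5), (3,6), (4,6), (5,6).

Step 1: Count edges incident to each vertex:
  deg(1) = 2 (neighbors: 2, 6)
  deg(2) = 4 (neighbors: 1, 3, 4, 5)
  deg(3) = 2 (neighbors: 2, 6)
  deg(4) = 2 (neighbors: 2, 6)
  deg(5) = 2 (neighbors: 2, 6)
  deg(6) = 4 (neighbors: 1, 3, 4, 5)

Step 2: Sum all degrees:
  2 + 4 + 2 + 2 + 2 + 4 = 16

Verification: sum of degrees = 2 * |E| = 2 * 8 = 16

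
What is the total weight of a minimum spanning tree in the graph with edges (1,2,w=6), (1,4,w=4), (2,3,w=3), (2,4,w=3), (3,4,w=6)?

Apply Kruskal's algorithm (sort edges by weight, add if no cycle):

Sorted edges by weight:
  (2,3) w=3
  (2,4) w=3
  (1,4) w=4
  (1,2) w=6
  (3,4) w=6

Add edge (2,3) w=3 -- no cycle. Running total: 3
Add edge (2,4) w=3 -- no cycle. Running total: 6
Add edge (1,4) w=4 -- no cycle. Running total: 10

MST edges: (2,3,w=3), (2,4,w=3), (1,4,w=4)
Total MST weight: 3 + 3 + 4 = 10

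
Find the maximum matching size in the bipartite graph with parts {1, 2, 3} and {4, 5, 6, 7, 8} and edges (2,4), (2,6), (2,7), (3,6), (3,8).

Step 1: List the neighbors of each left vertex:
  1: (none)
  2: 4, 6, 7
  3: 6, 8

Step 2: Greedily match left vertices, then look for augmenting paths:
  Match 2 -- 4
  Match 3 -- 6
  No augmenting path remains.

Step 3: Verify this is maximum:
  Matching has size 2. The vertex set {2, 3} covers every edge and has size 2; any matching has at most one edge per cover vertex, so 2 is maximum (König's theorem).

Maximum matching: {(2,4), (3,6)}
Size: 2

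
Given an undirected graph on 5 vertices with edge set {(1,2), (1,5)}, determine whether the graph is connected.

Step 1: Build adjacency list from edges:
  1: 2, 5
  2: 1
  3: (none)
  4: (none)
  5: 1

Step 2: Run BFS/DFS from vertex 1:
  Visited: {1, 2, 5}
  Reached 3 of 5 vertices

Step 3: Only 3 of 5 vertices reached. Graph is disconnected.
Connected components: {1, 2, 5}, {3}, {4}
Answer: No, the graph is not connected (3 components).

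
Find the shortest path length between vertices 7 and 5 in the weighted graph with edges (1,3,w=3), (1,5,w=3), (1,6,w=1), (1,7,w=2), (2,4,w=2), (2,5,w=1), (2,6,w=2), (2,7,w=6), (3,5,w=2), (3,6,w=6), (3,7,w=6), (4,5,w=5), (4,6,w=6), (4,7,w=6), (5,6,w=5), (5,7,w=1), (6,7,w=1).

Step 1: Build adjacency list with weights:
  1: 3(w=3), 5(w=3), 6(w=1), 7(w=2)
  2: 4(w=2), 5(w=1), 6(w=2), 7(w=6)
  3: 1(w=3), 5(w=2), 6(w=6), 7(w=6)
  4: 2(w=2), 5(w=5), 6(w=6), 7(w=6)
  5: 1(w=3), 2(w=1), 3(w=2), 4(w=5), 6(w=5), 7(w=1)
  6: 1(w=1), 2(w=2), 3(w=6), 4(w=6), 5(w=5), 7(w=1)
  7: 1(w=2), 2(w=6), 3(w=6), 4(w=6), 5(w=1), 6(w=1)

Step 2: Apply Dijkstra's algorithm from vertex 7:
  Visit vertex 7 (distance=0)
    Update dist[1] = 2
    Update dist[2] = 6
    Update dist[3] = 6
    Update dist[4] = 6
    Update dist[5] = 1
    Update dist[6] = 1
  Visit vertex 5 (distance=1)
    Update dist[2] = 2
    Update dist[3] = 3

Step 3: Shortest path: 7 -> 5
Total weight: 1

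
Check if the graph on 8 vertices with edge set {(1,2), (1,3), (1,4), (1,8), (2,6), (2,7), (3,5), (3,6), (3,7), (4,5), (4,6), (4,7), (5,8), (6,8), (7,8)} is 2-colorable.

Step 1: Attempt 2-coloring using BFS:
  Start at vertex 1, assign color 0
  Color vertex 2 with color 1 (neighbor of 1)
  Color vertex 3 with color 1 (neighbor of 1)
  Color vertex 4 with color 1 (neighbor of 1)
  Color vertex 8 with color 1 (neighbor of 1)
  Color vertex 6 with color 0 (neighbor of 2)
  Color vertex 7 with color 0 (neighbor of 2)
  Color vertex 5 with color 0 (neighbor of 3)

Step 2: 2-coloring succeeded. No conflicts found.
  Set A (color 0): {1, 5, 6, 7}
  Set B (color 1): {2, 3, 4, 8}

The graph is bipartite with partition {1, 5, 6, 7}, {2, 3, 4, 8}.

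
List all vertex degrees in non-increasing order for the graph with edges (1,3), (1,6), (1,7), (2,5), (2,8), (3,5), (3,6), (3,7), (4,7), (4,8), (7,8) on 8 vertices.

Step 1: Count edges incident to each vertex:
  deg(1) = 3 (neighbors: 3, 6, 7)
  deg(2) = 2 (neighbors: 5, 8)
  deg(3) = 4 (neighbors: 1, 5, 6, 7)
  deg(4) = 2 (neighbors: 7, 8)
  deg(5) = 2 (neighbors: 2, 3)
  deg(6) = 2 (neighbors: 1, 3)
  deg(7) = 4 (neighbors: 1, 3, 4, 8)
  deg(8) = 3 (neighbors: 2, 4, 7)

Step 2: Sort degrees in non-increasing order:
  Degrees: [3, 2, 4, 2, 2, 2, 4, 3] -> sorted: [4, 4, 3, 3, 2, 2, 2, 2]

Degree sequence: [4, 4, 3, 3, 2, 2, 2, 2]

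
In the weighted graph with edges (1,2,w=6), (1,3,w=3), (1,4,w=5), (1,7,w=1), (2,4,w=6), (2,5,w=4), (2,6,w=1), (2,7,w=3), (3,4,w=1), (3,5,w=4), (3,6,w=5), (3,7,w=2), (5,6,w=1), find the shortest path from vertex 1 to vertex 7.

Step 1: Build adjacency list with weights:
  1: 2(w=6), 3(w=3), 4(w=5), 7(w=1)
  2: 1(w=6), 4(w=6), 5(w=4), 6(w=1), 7(w=3)
  3: 1(w=3), 4(w=1), 5(w=4), 6(w=5), 7(w=2)
  4: 1(w=5), 2(w=6), 3(w=1)
  5: 2(w=4), 3(w=4), 6(w=1)
  6: 2(w=1), 3(w=5), 5(w=1)
  7: 1(w=1), 2(w=3), 3(w=2)

Step 2: Apply Dijkstra's algorithm from vertex 1:
  Visit vertex 1 (distance=0)
    Update dist[2] = 6
    Update dist[3] = 3
    Update dist[4] = 5
    Update dist[7] = 1
  Visit vertex 7 (distance=1)
    Update dist[2] = 4

Step 3: Shortest path: 1 -> 7
Total weight: 1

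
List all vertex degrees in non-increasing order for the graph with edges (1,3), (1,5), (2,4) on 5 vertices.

Step 1: Count edges incident to each vertex:
  deg(1) = 2 (neighbors: 3, 5)
  deg(2) = 1 (neighbors: 4)
  deg(3) = 1 (neighbors: 1)
  deg(4) = 1 (neighbors: 2)
  deg(5) = 1 (neighbors: 1)

Step 2: Sort degrees in non-increasing order:
  Degrees: [2, 1, 1, 1, 1] -> sorted: [2, 1, 1, 1, 1]

Degree sequence: [2, 1, 1, 1, 1]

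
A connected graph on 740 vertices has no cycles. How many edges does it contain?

A tree on n vertices always has exactly n - 1 edges.
For n = 740: edges = 740 - 1 = 739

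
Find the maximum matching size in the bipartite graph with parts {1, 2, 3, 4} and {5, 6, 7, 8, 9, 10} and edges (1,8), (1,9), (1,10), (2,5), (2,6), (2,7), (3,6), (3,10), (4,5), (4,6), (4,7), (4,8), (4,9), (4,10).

Step 1: List the neighbors of each left vertex:
  1: 8, 9, 10
  2: 5, 6, 7
  3: 6, 10
  4: 5, 6, 7, 8, 9, 10

Step 2: Greedily match left vertices, then look for augmenting paths:
  Match 1 -- 8
  Match 2 -- 5
  Match 3 -- 6
  Match 4 -- 7
  No augmenting path remains.

Step 3: Verify this is maximum:
  Matching size 4 = min(|L|, |R|) = min(4, 6), which is an upper bound, so this matching is maximum.

Maximum matching: {(1,8), (2,5), (3,6), (4,7)}
Size: 4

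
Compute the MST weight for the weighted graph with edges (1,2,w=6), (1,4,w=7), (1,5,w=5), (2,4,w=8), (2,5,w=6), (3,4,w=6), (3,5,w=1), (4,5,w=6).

Apply Kruskal's algorithm (sort edges by weight, add if no cycle):

Sorted edges by weight:
  (3,5) w=1
  (1,5) w=5
  (1,2) w=6
  (2,5) w=6
  (3,4) w=6
  (4,5) w=6
  (1,4) w=7
  (2,4) w=8

Add edge (3,5) w=1 -- no cycle. Running total: 1
Add edge (1,5) w=5 -- no cycle. Running total: 6
Add edge (1,2) w=6 -- no cycle. Running total: 12
Skip edge (2,5) w=6 -- would create cycle
Add edge (3,4) w=6 -- no cycle. Running total: 18

MST edges: (3,5,w=1), (1,5,w=5), (1,2,w=6), (3,4,w=6)
Total MST weight: 1 + 5 + 6 + 6 = 18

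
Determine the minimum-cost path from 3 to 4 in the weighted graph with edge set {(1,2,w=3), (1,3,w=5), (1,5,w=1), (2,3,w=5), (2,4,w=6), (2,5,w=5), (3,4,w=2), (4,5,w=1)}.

Step 1: Build adjacency list with weights:
  1: 2(w=3), 3(w=5), 5(w=1)
  2: 1(w=3), 3(w=5), 4(w=6), 5(w=5)
  3: 1(w=5), 2(w=5), 4(w=2)
  4: 2(w=6), 3(w=2), 5(w=1)
  5: 1(w=1), 2(w=5), 4(w=1)

Step 2: Apply Dijkstra's algorithm from vertex 3:
  Visit vertex 3 (distance=0)
    Update dist[1] = 5
    Update dist[2] = 5
    Update dist[4] = 2
  Visit vertex 4 (distance=2)
    Update dist[5] = 3

Step 3: Shortest path: 3 -> 4
Total weight: 2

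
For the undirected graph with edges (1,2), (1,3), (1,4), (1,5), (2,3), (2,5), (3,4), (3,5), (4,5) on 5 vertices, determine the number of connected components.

Step 1: Build adjacency list from edges:
  1: 2, 3, 4, 5
  2: 1, 3, 5
  3: 1, 2, 4, 5
  4: 1, 3, 5
  5: 1, 2, 3, 4

Step 2: Run BFS/DFS from vertex 1:
  Visited: {1, 2, 3, 4, 5}
  Reached 5 of 5 vertices

Step 3: All 5 vertices reached from vertex 1, so the graph is connected.
Number of connected components: 1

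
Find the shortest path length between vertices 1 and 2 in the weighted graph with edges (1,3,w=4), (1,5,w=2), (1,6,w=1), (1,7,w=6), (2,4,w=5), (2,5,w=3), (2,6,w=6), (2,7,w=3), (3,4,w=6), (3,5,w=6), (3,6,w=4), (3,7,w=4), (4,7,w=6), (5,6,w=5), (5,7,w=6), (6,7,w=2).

Step 1: Build adjacency list with weights:
  1: 3(w=4), 5(w=2), 6(w=1), 7(w=6)
  2: 4(w=5), 5(w=3), 6(w=6), 7(w=3)
  3: 1(w=4), 4(w=6), 5(w=6), 6(w=4), 7(w=4)
  4: 2(w=5), 3(w=6), 7(w=6)
  5: 1(w=2), 2(w=3), 3(w=6), 6(w=5), 7(w=6)
  6: 1(w=1), 2(w=6), 3(w=4), 5(w=5), 7(w=2)
  7: 1(w=6), 2(w=3), 3(w=4), 4(w=6), 5(w=6), 6(w=2)

Step 2: Apply Dijkstra's algorithm from vertex 1:
  Visit vertex 1 (distance=0)
    Update dist[3] = 4
    Update dist[5] = 2
    Update dist[6] = 1
    Update dist[7] = 6
  Visit vertex 6 (distance=1)
    Update dist[2] = 7
    Update dist[7] = 3
  Visit vertex 5 (distance=2)
    Update dist[2] = 5
  Visit vertex 7 (distance=3)
    Update dist[4] = 9
  Visit vertex 3 (distance=4)
  Visit vertex 2 (distance=5)

Step 3: Shortest path: 1 -> 5 -> 2
Total weight: 2 + 3 = 5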